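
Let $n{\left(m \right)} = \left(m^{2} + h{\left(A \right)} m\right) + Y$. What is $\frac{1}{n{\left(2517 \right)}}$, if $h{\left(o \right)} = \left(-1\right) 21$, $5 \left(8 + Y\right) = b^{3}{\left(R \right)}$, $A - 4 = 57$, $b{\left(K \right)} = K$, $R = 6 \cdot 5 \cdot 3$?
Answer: $\frac{1}{6428224} \approx 1.5556 \cdot 10^{-7}$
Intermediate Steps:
$R = 90$ ($R = 30 \cdot 3 = 90$)
$A = 61$ ($A = 4 + 57 = 61$)
$Y = 145792$ ($Y = -8 + \frac{90^{3}}{5} = -8 + \frac{1}{5} \cdot 729000 = -8 + 145800 = 145792$)
$h{\left(o \right)} = -21$
$n{\left(m \right)} = 145792 + m^{2} - 21 m$ ($n{\left(m \right)} = \left(m^{2} - 21 m\right) + 145792 = 145792 + m^{2} - 21 m$)
$\frac{1}{n{\left(2517 \right)}} = \frac{1}{145792 + 2517^{2} - 52857} = \frac{1}{145792 + 6335289 - 52857} = \frac{1}{6428224}$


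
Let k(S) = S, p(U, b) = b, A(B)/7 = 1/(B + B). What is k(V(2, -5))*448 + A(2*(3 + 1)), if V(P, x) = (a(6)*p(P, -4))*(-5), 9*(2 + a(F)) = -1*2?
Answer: -2867137/144 ≈ -19911.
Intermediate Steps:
a(F) = -20/9 (a(F) = -2 + (-1*2)/9 = -2 + (⅑)*(-2) = -2 - 2/9 = -20/9)
A(B) = 7/(2*B) (A(B) = 7/(B + B) = 7/((2*B)) = 7*(1/(2*B)) = 7/(2*B))
V(P, x) = -400/9 (V(P, x) = -20/9*(-4)*(-5) = (80/9)*(-5) = -400/9)
k(V(2, -5))*448 + A(2*(3 + 1)) = -400/9*448 + 7/(2*((2*(3 + 1)))) = -179200/9 + 7/(2*((2*4))) = -179200/9 + (7/2)/8 = -179200/9 + (7/2)*(⅛) = -179200/9 + 7/16 = -2867137/144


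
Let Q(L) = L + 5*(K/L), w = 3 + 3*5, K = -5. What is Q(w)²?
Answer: 89401/324 ≈ 275.93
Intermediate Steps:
w = 18 (w = 3 + 15 = 18)
Q(L) = L - 25/L (Q(L) = L + 5*(-5/L) = L - 25/L)
Q(w)² = (18 - 25/18)² = (299/18)² = 89401/324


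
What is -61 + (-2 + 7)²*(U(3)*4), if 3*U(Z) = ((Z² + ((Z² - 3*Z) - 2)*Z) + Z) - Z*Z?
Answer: -161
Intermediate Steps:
U(Z) = Z/3 + Z*(-2 + Z² - 3*Z)/3 (U(Z) = (((Z² + ((Z² - 3*Z) - 2)*Z) + Z) - Z*Z)/3 = (((Z² + (-2 + Z² - 3*Z)*Z) + Z) - Z²)/3 = (((Z² + Z*(-2 + Z² - 3*Z)) + Z) - Z²)/3 = ((Z + Z² + Z*(-2 + Z² - 3*Z)) - Z²)/3 = (Z + Z*(-2 + Z² - 3*Z))/3 = Z/3 + Z*(-2 + Z² - 3*Z)/3)
-61 + (-2 + 7)²*(U(3)*4) = -61 + (-2 + 7)²*(((⅓)*3*(-1 + 3² - 3*3))*4) = -61 + 5²*(((⅓)*3*(-1 + 9 - 9))*4) = -61 + 25*(((⅓)*3*(-1))*4) = -61 + 25*(-1*4) = -61 + 25*(-4) = -61 - 100 = -161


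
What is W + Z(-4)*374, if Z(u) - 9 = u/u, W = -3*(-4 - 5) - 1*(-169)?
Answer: 3936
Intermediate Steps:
W = 196 (W = -3*(-9) + 169 = 27 + 169 = 196)
Z(u) = 10 (Z(u) = 9 + u/u = 9 + 1 = 10)
W + Z(-4)*374 = 196 + 10*374 = 196 + 3740 = 3936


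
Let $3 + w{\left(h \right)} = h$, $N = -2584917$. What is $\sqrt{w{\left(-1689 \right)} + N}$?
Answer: $3 i \sqrt{287401} \approx 1608.3 i$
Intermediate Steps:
$w{\left(h \right)} = -3 + h$
$\sqrt{w{\left(-1689 \right)} + N} = \sqrt{\left(-3 - 1689\right) - 2584917} = \sqrt{-1692 - 2584917} = \sqrt{-2586609} = 3 i \sqrt{287401}$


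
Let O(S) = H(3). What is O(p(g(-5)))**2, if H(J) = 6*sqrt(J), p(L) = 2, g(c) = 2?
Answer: 108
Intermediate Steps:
O(S) = 6*sqrt(3)
O(p(g(-5)))**2 = (6*sqrt(3))**2 = 108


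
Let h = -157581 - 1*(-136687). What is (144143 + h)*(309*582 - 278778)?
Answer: -12194256060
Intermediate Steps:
h = -20894 (h = -157581 + 136687 = -20894)
(144143 + h)*(309*582 - 278778) = (144143 - 20894)*(309*582 - 278778) = 123249*(179838 - 278778) = 123249*(-98940) = -12194256060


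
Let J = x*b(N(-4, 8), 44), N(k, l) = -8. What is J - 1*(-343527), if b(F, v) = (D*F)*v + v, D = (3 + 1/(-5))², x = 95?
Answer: 427687/5 ≈ 85537.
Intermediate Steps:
D = 196/25 (D = (3 - ⅕)² = (14/5)² = 196/25 ≈ 7.8400)
b(F, v) = v + 196*F*v/25 (b(F, v) = (196*F/25)*v + v = 196*F*v/25 + v = v + 196*F*v/25)
J = -1289948/5 (J = 95*((1/25)*44*(25 + 196*(-8))) = 95*((1/25)*44*(25 - 1568)) = 95*((1/25)*44*(-1543)) = 95*(-67892/25) = -1289948/5 ≈ -2.5799e+5)
J - 1*(-343527) = -1289948/5 - 1*(-343527) = -1289948/5 + 343527 = 427687/5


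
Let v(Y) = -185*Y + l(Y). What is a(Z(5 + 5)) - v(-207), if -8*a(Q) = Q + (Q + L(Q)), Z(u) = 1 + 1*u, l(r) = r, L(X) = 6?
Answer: -76183/2 ≈ -38092.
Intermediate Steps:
Z(u) = 1 + u
a(Q) = -¾ - Q/4 (a(Q) = -(Q + (Q + 6))/8 = -(Q + (6 + Q))/8 = -(6 + 2*Q)/8 = -¾ - Q/4)
v(Y) = -184*Y (v(Y) = -185*Y + Y = -184*Y)
a(Z(5 + 5)) - v(-207) = (-¾ - (1 + (5 + 5))/4) - (-184)*(-207) = (-¾ - (1 + 10)/4) - 1*38088 = (-¾ - ¼*11) - 38088 = (-¾ - 11/4) - 38088 = -7/2 - 38088 = -76183/2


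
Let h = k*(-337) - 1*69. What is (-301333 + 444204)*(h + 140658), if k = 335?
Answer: 3956669474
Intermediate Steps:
h = -112964 (h = 335*(-337) - 1*69 = -112895 - 69 = -112964)
(-301333 + 444204)*(h + 140658) = (-301333 + 444204)*(-112964 + 140658) = 142871*27694 = 3956669474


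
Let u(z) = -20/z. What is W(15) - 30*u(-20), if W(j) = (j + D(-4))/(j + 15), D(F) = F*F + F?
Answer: -291/10 ≈ -29.100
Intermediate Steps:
D(F) = F + F² (D(F) = F² + F = F + F²)
W(j) = (12 + j)/(15 + j) (W(j) = (j - 4*(1 - 4))/(j + 15) = (j - 4*(-3))/(15 + j) = (j + 12)/(15 + j) = (12 + j)/(15 + j))
W(15) - 30*u(-20) = (12 + 15)/(15 + 15) - (-600)/(-20) = 27/30 - (-600)*(-1)/20 = (1/30)*27 - 30*1 = 9/10 - 30 = -291/10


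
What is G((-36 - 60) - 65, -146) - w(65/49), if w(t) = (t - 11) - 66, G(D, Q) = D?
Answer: -4181/49 ≈ -85.327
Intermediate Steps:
w(t) = -77 + t (w(t) = (-11 + t) - 66 = -77 + t)
G((-36 - 60) - 65, -146) - w(65/49) = ((-36 - 60) - 65) - (-77 + 65/49) = (-96 - 65) - (-77 + 65*(1/49)) = -161 - (-77 + 65/49) = -161 - 1*(-3708/49) = -161 + 3708/49 = -4181/49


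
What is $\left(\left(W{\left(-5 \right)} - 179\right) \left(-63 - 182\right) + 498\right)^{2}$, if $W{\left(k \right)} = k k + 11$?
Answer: $1262594089$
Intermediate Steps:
$W{\left(k \right)} = 11 + k^{2}$ ($W{\left(k \right)} = k^{2} + 11 = 11 + k^{2}$)
$\left(\left(W{\left(-5 \right)} - 179\right) \left(-63 - 182\right) + 498\right)^{2} = \left(\left(\left(11 + \left(-5\right)^{2}\right) - 179\right) \left(-63 - 182\right) + 498\right)^{2} = \left(\left(\left(11 + 25\right) - 179\right) \left(-245\right) + 498\right)^{2} = \left(\left(36 - 179\right) \left(-245\right) + 498\right)^{2} = \left(\left(-143\right) \left(-245\right) + 498\right)^{2} = \left(35035 + 498\right)^{2} = 35533^{2} = 1262594089$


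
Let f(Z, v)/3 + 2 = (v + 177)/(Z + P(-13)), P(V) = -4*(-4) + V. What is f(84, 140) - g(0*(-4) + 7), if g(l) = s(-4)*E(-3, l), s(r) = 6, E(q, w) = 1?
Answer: -31/29 ≈ -1.0690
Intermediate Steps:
P(V) = 16 + V
g(l) = 6 (g(l) = 6*1 = 6)
f(Z, v) = -6 + 3*(177 + v)/(3 + Z) (f(Z, v) = -6 + 3*((v + 177)/(Z + (16 - 13))) = -6 + 3*((177 + v)/(Z + 3)) = -6 + 3*((177 + v)/(3 + Z)) = -6 + 3*(177 + v)/(3 + Z))
f(84, 140) - g(0*(-4) + 7) = 3*(171 + 140 - 2*84)/(3 + 84) - 1*6 = 3*(171 + 140 - 168)/87 - 6 = 3*(1/87)*143 - 6 = 143/29 - 6 = -31/29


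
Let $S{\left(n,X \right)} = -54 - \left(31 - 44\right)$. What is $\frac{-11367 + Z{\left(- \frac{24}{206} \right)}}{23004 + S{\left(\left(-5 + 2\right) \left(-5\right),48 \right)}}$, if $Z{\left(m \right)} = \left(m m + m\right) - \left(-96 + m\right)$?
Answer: $- \frac{119573895}{243614467} \approx -0.49083$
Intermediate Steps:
$Z{\left(m \right)} = 96 + m^{2}$ ($Z{\left(m \right)} = \left(m^{2} + m\right) - \left(-96 + m\right) = \left(m + m^{2}\right) - \left(-96 + m\right) = 96 + m^{2}$)
$S{\left(n,X \right)} = -41$ ($S{\left(n,X \right)} = -54 - \left(31 - 44\right) = -54 - -13 = -54 + 13 = -41$)
$\frac{-11367 + Z{\left(- \frac{24}{206} \right)}}{23004 + S{\left(\left(-5 + 2\right) \left(-5\right),48 \right)}} = \frac{-11367 + \left(96 + \left(- \frac{24}{206}\right)^{2}\right)}{23004 - 41} = \frac{-11367 + \left(96 + \left(\left(-24\right) \frac{1}{206}\right)^{2}\right)}{22963} = \left(-11367 + \left(96 + \left(- \frac{12}{103}\right)^{2}\right)\right) \frac{1}{22963} = \left(-11367 + \left(96 + \frac{144}{10609}\right)\right) \frac{1}{22963} = \left(-11367 + \frac{1018608}{10609}\right) \frac{1}{22963} = \left(- \frac{119573895}{10609}\right) \frac{1}{22963} = - \frac{119573895}{243614467}$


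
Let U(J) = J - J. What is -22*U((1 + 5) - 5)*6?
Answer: 0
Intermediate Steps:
U(J) = 0
-22*U((1 + 5) - 5)*6 = -22*0*6 = 0*6 = 0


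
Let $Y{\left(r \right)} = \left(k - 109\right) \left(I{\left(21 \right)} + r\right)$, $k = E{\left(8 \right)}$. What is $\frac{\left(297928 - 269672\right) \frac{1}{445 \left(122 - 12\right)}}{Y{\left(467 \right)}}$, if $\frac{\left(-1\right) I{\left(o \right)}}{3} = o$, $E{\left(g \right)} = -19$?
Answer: $- \frac{883}{79103200} \approx -1.1163 \cdot 10^{-5}$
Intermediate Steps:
$I{\left(o \right)} = - 3 o$
$k = -19$
$Y{\left(r \right)} = 8064 - 128 r$ ($Y{\left(r \right)} = \left(-19 - 109\right) \left(\left(-3\right) 21 + r\right) = - 128 \left(-63 + r\right) = 8064 - 128 r$)
$\frac{\left(297928 - 269672\right) \frac{1}{445 \left(122 - 12\right)}}{Y{\left(467 \right)}} = \frac{\left(297928 - 269672\right) \frac{1}{445 \left(122 - 12\right)}}{8064 - 59776} = \frac{28256 \frac{1}{445 \cdot 110}}{8064 - 59776} = \frac{28256 \cdot \frac{1}{48950}}{-51712} = 28256 \cdot \frac{1}{48950} \left(- \frac{1}{51712}\right) = \frac{14128}{24475} \left(- \frac{1}{51712}\right) = - \frac{883}{79103200}$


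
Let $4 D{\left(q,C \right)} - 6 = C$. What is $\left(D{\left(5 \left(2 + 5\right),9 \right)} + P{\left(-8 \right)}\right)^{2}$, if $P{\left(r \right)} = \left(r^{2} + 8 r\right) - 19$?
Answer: $\frac{3721}{16} \approx 232.56$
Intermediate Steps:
$D{\left(q,C \right)} = \frac{3}{2} + \frac{C}{4}$
$P{\left(r \right)} = -19 + r^{2} + 8 r$
$\left(D{\left(5 \left(2 + 5\right),9 \right)} + P{\left(-8 \right)}\right)^{2} = \left(\left(\frac{3}{2} + \frac{1}{4} \cdot 9\right) + \left(-19 + \left(-8\right)^{2} + 8 \left(-8\right)\right)\right)^{2} = \left(\left(\frac{3}{2} + \frac{9}{4}\right) - 19\right)^{2} = \left(\frac{15}{4} - 19\right)^{2} = \left(- \frac{61}{4}\right)^{2} = \frac{3721}{16}$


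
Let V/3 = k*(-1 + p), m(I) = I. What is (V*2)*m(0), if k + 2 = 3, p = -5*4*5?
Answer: 0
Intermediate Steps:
p = -100 (p = -20*5 = -100)
k = 1 (k = -2 + 3 = 1)
V = -303 (V = 3*(1*(-1 - 100)) = 3*(1*(-101)) = 3*(-101) = -303)
(V*2)*m(0) = -303*2*0 = -606*0 = 0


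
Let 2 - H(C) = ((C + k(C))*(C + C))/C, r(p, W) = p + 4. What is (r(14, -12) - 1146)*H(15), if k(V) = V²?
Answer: 539184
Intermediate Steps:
r(p, W) = 4 + p
H(C) = 2 - 2*C - 2*C² (H(C) = 2 - (C + C²)*(C + C)/C = 2 - (C + C²)*(2*C)/C = 2 - 2*C*(C + C²)/C = 2 - (2*C + 2*C²) = 2 + (-2*C - 2*C²) = 2 - 2*C - 2*C²)
(r(14, -12) - 1146)*H(15) = ((4 + 14) - 1146)*(2 - 2*15 - 2*15²) = (18 - 1146)*(2 - 30 - 2*225) = -1128*(2 - 30 - 450) = -1128*(-478) = 539184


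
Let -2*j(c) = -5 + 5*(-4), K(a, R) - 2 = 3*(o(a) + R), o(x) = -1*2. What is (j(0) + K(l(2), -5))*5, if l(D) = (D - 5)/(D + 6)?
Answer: -65/2 ≈ -32.500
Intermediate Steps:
l(D) = (-5 + D)/(6 + D)
o(x) = -2
K(a, R) = -4 + 3*R (K(a, R) = 2 + 3*(-2 + R) = 2 + (-6 + 3*R) = -4 + 3*R)
j(c) = 25/2 (j(c) = -(-5 + 5*(-4))/2 = -(-5 - 20)/2 = -½*(-25) = 25/2)
(j(0) + K(l(2), -5))*5 = (25/2 + (-4 + 3*(-5)))*5 = (25/2 + (-4 - 15))*5 = (25/2 - 19)*5 = -13/2*5 = -65/2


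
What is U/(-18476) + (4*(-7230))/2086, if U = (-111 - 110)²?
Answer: -2134927/129332 ≈ -16.507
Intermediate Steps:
U = 48841 (U = (-221)² = 48841)
U/(-18476) + (4*(-7230))/2086 = 48841/(-18476) + (4*(-7230))/2086 = 48841*(-1/18476) - 28920*1/2086 = -48841/18476 - 14460/1043 = -2134927/129332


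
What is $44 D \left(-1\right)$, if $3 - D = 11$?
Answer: $352$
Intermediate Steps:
$D = -8$ ($D = 3 - 11 = -8$)
$44 D \left(-1\right) = 44 \left(-8\right) \left(-1\right) = \left(-352\right) \left(-1\right) = 352$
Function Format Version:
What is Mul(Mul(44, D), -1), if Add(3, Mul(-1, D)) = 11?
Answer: 352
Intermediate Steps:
D = -8 (D = Add(3, Mul(-1, 11)) = Add(3, -11) = -8)
Mul(Mul(44, D), -1) = Mul(Mul(44, -8), -1) = Mul(-352, -1) = 352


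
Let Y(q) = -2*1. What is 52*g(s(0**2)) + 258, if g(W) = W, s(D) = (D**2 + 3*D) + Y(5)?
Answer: 154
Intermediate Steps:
Y(q) = -2
s(D) = -2 + D**2 + 3*D (s(D) = (D**2 + 3*D) - 2 = -2 + D**2 + 3*D)
52*g(s(0**2)) + 258 = 52*(-2 + (0**2)**2 + 3*0**2) + 258 = 52*(-2 + 0**2 + 3*0) + 258 = 52*(-2 + 0 + 0) + 258 = 52*(-2) + 258 = -104 + 258 = 154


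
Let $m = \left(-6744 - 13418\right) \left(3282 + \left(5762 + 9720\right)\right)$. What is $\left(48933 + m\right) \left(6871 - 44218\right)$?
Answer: $14127280874745$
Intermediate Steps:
$m = -378319768$ ($m = - 20162 \left(3282 + 15482\right) = \left(-20162\right) 18764 = -378319768$)
$\left(48933 + m\right) \left(6871 - 44218\right) = \left(48933 - 378319768\right) \left(6871 - 44218\right) = \left(-378270835\right) \left(-37347\right) = 14127280874745$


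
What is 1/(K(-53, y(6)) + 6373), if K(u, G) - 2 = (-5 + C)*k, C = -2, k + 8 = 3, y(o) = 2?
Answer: 1/6410 ≈ 0.00015601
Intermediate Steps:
k = -5 (k = -8 + 3 = -5)
K(u, G) = 37 (K(u, G) = 2 + (-5 - 2)*(-5) = 2 - 7*(-5) = 2 + 35 = 37)
1/(K(-53, y(6)) + 6373) = 1/(37 + 6373) = 1/6410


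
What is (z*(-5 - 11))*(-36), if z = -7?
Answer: -4032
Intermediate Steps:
(z*(-5 - 11))*(-36) = -7*(-5 - 11)*(-36) = -7*(-16)*(-36) = 112*(-36) = -4032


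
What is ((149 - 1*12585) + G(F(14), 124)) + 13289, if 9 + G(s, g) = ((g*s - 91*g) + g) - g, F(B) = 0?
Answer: -10440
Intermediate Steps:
G(s, g) = -9 - 91*g + g*s (G(s, g) = -9 + (((g*s - 91*g) + g) - g) = -9 + (((-91*g + g*s) + g) - g) = -9 + ((-90*g + g*s) - g) = -9 + (-91*g + g*s) = -9 - 91*g + g*s)
((149 - 1*12585) + G(F(14), 124)) + 13289 = ((149 - 1*12585) + (-9 - 91*124 + 124*0)) + 13289 = ((149 - 12585) + (-9 - 11284 + 0)) + 13289 = (-12436 - 11293) + 13289 = -23729 + 13289 = -10440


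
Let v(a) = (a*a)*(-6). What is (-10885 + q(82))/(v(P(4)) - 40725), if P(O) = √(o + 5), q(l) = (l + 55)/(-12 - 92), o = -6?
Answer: 1132177/4234776 ≈ 0.26735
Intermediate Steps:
q(l) = -55/104 - l/104 (q(l) = (55 + l)/(-104) = (55 + l)*(-1/104) = -55/104 - l/104)
P(O) = I (P(O) = √(-6 + 5) = √(-1) = I)
v(a) = -6*a² (v(a) = a²*(-6) = -6*a²)
(-10885 + q(82))/(v(P(4)) - 40725) = (-10885 + (-55/104 - 1/104*82))/(-6*I² - 40725) = (-10885 + (-55/104 - 41/52))/(-6*(-1) - 40725) = (-10885 - 137/104)/(6 - 40725) = -1132177/104/(-40719) = -1132177/104*(-1/40719) = 1132177/4234776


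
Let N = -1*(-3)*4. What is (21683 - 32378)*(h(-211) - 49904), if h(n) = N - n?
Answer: 531338295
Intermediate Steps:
N = 12 (N = 3*4 = 12)
h(n) = 12 - n
(21683 - 32378)*(h(-211) - 49904) = (21683 - 32378)*((12 - 1*(-211)) - 49904) = -10695*((12 + 211) - 49904) = -10695*(223 - 49904) = -10695*(-49681) = 531338295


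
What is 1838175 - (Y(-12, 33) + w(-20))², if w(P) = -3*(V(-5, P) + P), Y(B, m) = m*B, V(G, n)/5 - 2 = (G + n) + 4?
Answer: 1835574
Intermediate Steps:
V(G, n) = 30 + 5*G + 5*n (V(G, n) = 10 + 5*((G + n) + 4) = 10 + 5*(4 + G + n) = 10 + (20 + 5*G + 5*n) = 30 + 5*G + 5*n)
Y(B, m) = B*m
w(P) = -15 - 18*P (w(P) = -3*((30 + 5*(-5) + 5*P) + P) = -3*((30 - 25 + 5*P) + P) = -3*((5 + 5*P) + P) = -3*(5 + 6*P) = -15 - 18*P)
1838175 - (Y(-12, 33) + w(-20))² = 1838175 - (-12*33 + (-15 - 18*(-20)))² = 1838175 - (-396 + (-15 + 360))² = 1838175 - (-396 + 345)² = 1838175 - 1*(-51)² = 1838175 - 1*2601 = 1838175 - 2601 = 1835574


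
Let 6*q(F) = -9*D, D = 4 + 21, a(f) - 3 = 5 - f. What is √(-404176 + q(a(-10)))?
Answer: I*√1616854/2 ≈ 635.78*I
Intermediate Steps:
a(f) = 8 - f (a(f) = 3 + (5 - f) = 8 - f)
D = 25
q(F) = -75/2 (q(F) = (-9*25)/6 = (⅙)*(-225) = -75/2)
√(-404176 + q(a(-10))) = √(-404176 - 75/2) = √(-808427/2) = I*√1616854/2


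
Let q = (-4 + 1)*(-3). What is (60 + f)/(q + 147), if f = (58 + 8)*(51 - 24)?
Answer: 307/26 ≈ 11.808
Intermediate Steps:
q = 9 (q = -3*(-3) = 9)
f = 1782 (f = 66*27 = 1782)
(60 + f)/(q + 147) = (60 + 1782)/(9 + 147) = 1842/156 = 1842*(1/156) = 307/26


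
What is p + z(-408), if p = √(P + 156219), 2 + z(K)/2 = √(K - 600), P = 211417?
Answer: -4 + 2*√91909 + 24*I*√7 ≈ 602.33 + 63.498*I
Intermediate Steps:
z(K) = -4 + 2*√(-600 + K) (z(K) = -4 + 2*√(K - 600) = -4 + 2*√(-600 + K))
p = 2*√91909 (p = √(211417 + 156219) = √367636 = 2*√91909 ≈ 606.33)
p + z(-408) = 2*√91909 + (-4 + 2*√(-600 - 408)) = 2*√91909 + (-4 + 2*√(-1008)) = 2*√91909 + (-4 + 2*(12*I*√7)) = 2*√91909 + (-4 + 24*I*√7) = -4 + 2*√91909 + 24*I*√7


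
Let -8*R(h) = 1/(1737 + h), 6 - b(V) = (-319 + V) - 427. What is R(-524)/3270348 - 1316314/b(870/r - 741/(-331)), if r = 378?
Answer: -435554800281546307021/247326761431425888 ≈ -1761.1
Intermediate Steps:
b(V) = 752 - V (b(V) = 6 - ((-319 + V) - 427) = 6 - (-746 + V) = 6 + (746 - V) = 752 - V)
R(h) = -1/(8*(1737 + h))
R(-524)/3270348 - 1316314/b(870/r - 741/(-331)) = -1/(13896 + 8*(-524))/3270348 - 1316314/(752 - (870/378 - 741/(-331))) = -1/(13896 - 4192)*(1/3270348) - 1316314/(752 - (870*(1/378) - 741*(-1/331))) = -1/9704*(1/3270348) - 1316314/(752 - (145/63 + 741/331)) = -1*1/9704*(1/3270348) - 1316314/(752 - 1*94678/20853) = -1/9704*1/3270348 - 1316314/(752 - 94678/20853) = -1/31735456992 - 1316314/15586778/20853 = -1/31735456992 - 1316314*20853/15586778 = -1/31735456992 - 13724547921/7793389 = -435554800281546307021/247326761431425888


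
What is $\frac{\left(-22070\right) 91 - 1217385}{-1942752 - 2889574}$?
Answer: $\frac{3225755}{4832326} \approx 0.66754$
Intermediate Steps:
$\frac{\left(-22070\right) 91 - 1217385}{-1942752 - 2889574} = \frac{-2008370 - 1217385}{-4832326} = \left(-3225755\right) \left(- \frac{1}{4832326}\right) = \frac{3225755}{4832326}$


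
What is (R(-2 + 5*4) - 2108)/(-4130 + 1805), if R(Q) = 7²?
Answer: 2059/2325 ≈ 0.88559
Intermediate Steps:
R(Q) = 49
(R(-2 + 5*4) - 2108)/(-4130 + 1805) = (49 - 2108)/(-4130 + 1805) = -2059/(-2325) = -2059*(-1/2325) = 2059/2325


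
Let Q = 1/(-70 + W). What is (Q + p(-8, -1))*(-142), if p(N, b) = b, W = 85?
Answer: 1988/15 ≈ 132.53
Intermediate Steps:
Q = 1/15 (Q = 1/(-70 + 85) = 1/15 ≈ 0.066667)
(Q + p(-8, -1))*(-142) = (1/15 - 1)*(-142) = -14/15*(-142) = 1988/15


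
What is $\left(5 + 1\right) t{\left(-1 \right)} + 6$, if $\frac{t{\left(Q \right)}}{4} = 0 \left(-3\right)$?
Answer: $6$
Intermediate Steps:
$t{\left(Q \right)} = 0$ ($t{\left(Q \right)} = 4 \cdot 0 \left(-3\right) = 4 \cdot 0 = 0$)
$\left(5 + 1\right) t{\left(-1 \right)} + 6 = \left(5 + 1\right) 0 + 6 = 6 \cdot 0 + 6 = 0 + 6 = 6$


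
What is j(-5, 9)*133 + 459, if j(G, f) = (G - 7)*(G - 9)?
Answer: 22803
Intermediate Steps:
j(G, f) = (-9 + G)*(-7 + G) (j(G, f) = (-7 + G)*(-9 + G) = (-9 + G)*(-7 + G))
j(-5, 9)*133 + 459 = (63 + (-5)² - 16*(-5))*133 + 459 = (63 + 25 + 80)*133 + 459 = 168*133 + 459 = 22344 + 459 = 22803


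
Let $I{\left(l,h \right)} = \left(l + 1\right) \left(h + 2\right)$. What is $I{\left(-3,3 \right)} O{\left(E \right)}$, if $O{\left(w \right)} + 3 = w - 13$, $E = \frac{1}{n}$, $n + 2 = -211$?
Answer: $\frac{34090}{213} \approx 160.05$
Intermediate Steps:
$n = -213$ ($n = -2 - 211 = -213$)
$I{\left(l,h \right)} = \left(1 + l\right) \left(2 + h\right)$
$E = - \frac{1}{213}$ ($E = \frac{1}{-213} = - \frac{1}{213} \approx -0.0046948$)
$O{\left(w \right)} = -16 + w$ ($O{\left(w \right)} = -3 + \left(w - 13\right) = -3 + \left(-13 + w\right) = -16 + w$)
$I{\left(-3,3 \right)} O{\left(E \right)} = \left(2 + 3 + 2 \left(-3\right) + 3 \left(-3\right)\right) \left(-16 - \frac{1}{213}\right) = \left(2 + 3 - 6 - 9\right) \left(- \frac{3409}{213}\right) = \left(-10\right) \left(- \frac{3409}{213}\right) = \frac{34090}{213}$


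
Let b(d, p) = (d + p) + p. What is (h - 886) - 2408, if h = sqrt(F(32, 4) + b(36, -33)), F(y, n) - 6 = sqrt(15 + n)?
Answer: -3294 + I*sqrt(24 - sqrt(19)) ≈ -3294.0 + 4.4318*I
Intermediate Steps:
b(d, p) = d + 2*p
F(y, n) = 6 + sqrt(15 + n)
h = sqrt(-24 + sqrt(19)) (h = sqrt((6 + sqrt(15 + 4)) + (36 + 2*(-33))) = sqrt((6 + sqrt(19)) + (36 - 66)) = sqrt((6 + sqrt(19)) - 30) = sqrt(-24 + sqrt(19)) ≈ 4.4318*I)
(h - 886) - 2408 = (sqrt(-24 + sqrt(19)) - 886) - 2408 = (-886 + sqrt(-24 + sqrt(19))) - 2408 = -3294 + sqrt(-24 + sqrt(19))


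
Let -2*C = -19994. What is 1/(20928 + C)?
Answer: 1/30925 ≈ 3.2336e-5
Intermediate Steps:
C = 9997 (C = -½*(-19994) = 9997)
1/(20928 + C) = 1/(20928 + 9997) = 1/30925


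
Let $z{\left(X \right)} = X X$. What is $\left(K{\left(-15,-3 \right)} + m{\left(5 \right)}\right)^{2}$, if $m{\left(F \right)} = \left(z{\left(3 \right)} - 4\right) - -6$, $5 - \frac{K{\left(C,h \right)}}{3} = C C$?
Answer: $421201$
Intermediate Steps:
$K{\left(C,h \right)} = 15 - 3 C^{2}$ ($K{\left(C,h \right)} = 15 - 3 C C = 15 - 3 C^{2}$)
$z{\left(X \right)} = X^{2}$
$m{\left(F \right)} = 11$ ($m{\left(F \right)} = \left(3^{2} - 4\right) - -6 = \left(9 - 4\right) + 6 = 5 + 6 = 11$)
$\left(K{\left(-15,-3 \right)} + m{\left(5 \right)}\right)^{2} = \left(\left(15 - 3 \left(-15\right)^{2}\right) + 11\right)^{2} = \left(\left(15 - 675\right) + 11\right)^{2} = \left(-660 + 11\right)^{2} = \left(-649\right)^{2} = 421201$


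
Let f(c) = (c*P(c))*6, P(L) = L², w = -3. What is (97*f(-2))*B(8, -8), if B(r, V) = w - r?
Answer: 51216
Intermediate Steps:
f(c) = 6*c³ (f(c) = (c*c²)*6 = c³*6 = 6*c³)
B(r, V) = -3 - r
(97*f(-2))*B(8, -8) = (97*(6*(-2)³))*(-3 - 1*8) = (97*(6*(-8)))*(-3 - 8) = (97*(-48))*(-11) = -4656*(-11) = 51216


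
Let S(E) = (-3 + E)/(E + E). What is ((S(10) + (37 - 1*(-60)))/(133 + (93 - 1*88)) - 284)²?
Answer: 67928518161/846400 ≈ 80256.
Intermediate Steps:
S(E) = (-3 + E)/(2*E) (S(E) = (-3 + E)/((2*E)) = (-3 + E)*(1/(2*E)) = (-3 + E)/(2*E))
((S(10) + (37 - 1*(-60)))/(133 + (93 - 1*88)) - 284)² = (((½)*(-3 + 10)/10 + (37 - 1*(-60)))/(133 + (93 - 1*88)) - 284)² = (((½)*(⅒)*7 + (37 + 60))/(133 + (93 - 88)) - 284)² = ((7/20 + 97)/(133 + 5) - 284)² = ((1947/20)/138 - 284)² = ((1947/20)*(1/138) - 284)² = (649/920 - 284)² = (-260631/920)² = 67928518161/846400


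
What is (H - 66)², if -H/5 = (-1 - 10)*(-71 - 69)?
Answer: 60310756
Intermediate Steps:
H = -7700 (H = -5*(-1 - 10)*(-71 - 69) = -(-55)*(-140) = -5*1540 = -7700)
(H - 66)² = (-7700 - 66)² = (-7766)² = 60310756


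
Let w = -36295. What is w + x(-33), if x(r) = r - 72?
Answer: -36400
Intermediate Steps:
x(r) = -72 + r
w + x(-33) = -36295 + (-72 - 33) = -36295 - 105 = -36400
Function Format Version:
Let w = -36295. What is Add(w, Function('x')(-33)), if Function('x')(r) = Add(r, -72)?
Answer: -36400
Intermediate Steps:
Function('x')(r) = Add(-72, r)
Add(w, Function('x')(-33)) = Add(-36295, Add(-72, -33)) = Add(-36295, -105) = -36400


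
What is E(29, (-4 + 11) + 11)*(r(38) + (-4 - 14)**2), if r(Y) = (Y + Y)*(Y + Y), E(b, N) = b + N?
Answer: 286700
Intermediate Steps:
E(b, N) = N + b
r(Y) = 4*Y**2 (r(Y) = (2*Y)*(2*Y) = 4*Y**2)
E(29, (-4 + 11) + 11)*(r(38) + (-4 - 14)**2) = (((-4 + 11) + 11) + 29)*(4*38**2 + (-4 - 14)**2) = ((7 + 11) + 29)*(4*1444 + (-18)**2) = (18 + 29)*(5776 + 324) = 47*6100 = 286700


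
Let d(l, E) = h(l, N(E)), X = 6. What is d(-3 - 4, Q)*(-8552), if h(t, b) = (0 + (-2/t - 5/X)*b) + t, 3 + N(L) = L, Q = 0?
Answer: 320700/7 ≈ 45814.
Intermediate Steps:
N(L) = -3 + L
h(t, b) = t + b*(-⅚ - 2/t) (h(t, b) = (0 + (-2/t - 5/6)*b) + t = (0 + (-2/t - 5*⅙)*b) + t = (0 + (-2/t - ⅚)*b) + t = (0 + (-⅚ - 2/t)*b) + t = (0 + b*(-⅚ - 2/t)) + t = b*(-⅚ - 2/t) + t = t + b*(-⅚ - 2/t))
d(l, E) = 5/2 + l - 5*E/6 - 2*(-3 + E)/l (d(l, E) = l - 5*(-3 + E)/6 - 2*(-3 + E)/l = l + (5/2 - 5*E/6) - 2*(-3 + E)/l = 5/2 + l - 5*E/6 - 2*(-3 + E)/l)
d(-3 - 4, Q)*(-8552) = ((36 - 12*0 + (-3 - 4)*(15 - 5*0 + 6*(-3 - 4)))/(6*(-3 - 4)))*(-8552) = ((⅙)*(36 + 0 - 7*(15 + 0 + 6*(-7)))/(-7))*(-8552) = ((⅙)*(-⅐)*(36 + 0 - 7*(15 + 0 - 42)))*(-8552) = ((⅙)*(-⅐)*(36 + 0 - 7*(-27)))*(-8552) = ((⅙)*(-⅐)*(36 + 0 + 189))*(-8552) = ((⅙)*(-⅐)*225)*(-8552) = -75/14*(-8552) = 320700/7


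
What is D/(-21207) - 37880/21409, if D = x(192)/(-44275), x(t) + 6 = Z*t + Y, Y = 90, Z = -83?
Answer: -11855794578156/6700588284775 ≈ -1.7694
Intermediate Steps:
x(t) = 84 - 83*t (x(t) = -6 + (-83*t + 90) = -6 + (90 - 83*t) = 84 - 83*t)
D = 15852/44275 (D = (84 - 83*192)/(-44275) = (84 - 15936)*(-1/44275) = -15852*(-1/44275) = 15852/44275 ≈ 0.35804)
D/(-21207) - 37880/21409 = (15852/44275)/(-21207) - 37880/21409 = (15852/44275)*(-1/21207) - 37880*1/21409 = -5284/312979975 - 37880/21409 = -11855794578156/6700588284775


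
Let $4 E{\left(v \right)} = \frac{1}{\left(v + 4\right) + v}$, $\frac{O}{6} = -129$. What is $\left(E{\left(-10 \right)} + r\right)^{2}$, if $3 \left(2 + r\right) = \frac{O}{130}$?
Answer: $\frac{276922881}{17305600} \approx 16.002$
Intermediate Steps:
$O = -774$ ($O = 6 \left(-129\right) = -774$)
$E{\left(v \right)} = \frac{1}{4 \left(4 + 2 v\right)}$ ($E{\left(v \right)} = \frac{1}{4 \left(\left(v + 4\right) + v\right)} = \frac{1}{4 \left(\left(4 + v\right) + v\right)} = \frac{1}{4 \left(4 + 2 v\right)}$)
$r = - \frac{259}{65}$ ($r = -2 + \frac{\left(-774\right) \frac{1}{130}}{3} = -2 + \frac{1}{3} \left(- \frac{387}{65}\right) = -2 - \frac{129}{65} = - \frac{259}{65} \approx -3.9846$)
$\left(E{\left(-10 \right)} + r\right)^{2} = \left(\frac{1}{8 \left(2 - 10\right)} - \frac{259}{65}\right)^{2} = \left(\frac{1}{8 \left(-8\right)} - \frac{259}{65}\right)^{2} = \left(\frac{1}{8} \left(- \frac{1}{8}\right) - \frac{259}{65}\right)^{2} = \left(- \frac{1}{64} - \frac{259}{65}\right)^{2} = \left(- \frac{16641}{4160}\right)^{2} = \frac{276922881}{17305600}$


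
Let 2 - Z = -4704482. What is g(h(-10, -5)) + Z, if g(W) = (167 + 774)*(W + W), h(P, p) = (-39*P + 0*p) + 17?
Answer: 5470458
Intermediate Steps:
Z = 4704484 (Z = 2 - 1*(-4704482) = 2 + 4704482 = 4704484)
h(P, p) = 17 - 39*P (h(P, p) = (-39*P + 0) + 17 = -39*P + 17 = 17 - 39*P)
g(W) = 1882*W (g(W) = 941*(2*W) = 1882*W)
g(h(-10, -5)) + Z = 1882*(17 - 39*(-10)) + 4704484 = 1882*(17 + 390) + 4704484 = 1882*407 + 4704484 = 765974 + 4704484 = 5470458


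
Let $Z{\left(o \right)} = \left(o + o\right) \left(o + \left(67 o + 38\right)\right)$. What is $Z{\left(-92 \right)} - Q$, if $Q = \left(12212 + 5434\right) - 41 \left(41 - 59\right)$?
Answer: $1125728$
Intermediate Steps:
$Z{\left(o \right)} = 2 o \left(38 + 68 o\right)$ ($Z{\left(o \right)} = 2 o \left(o + \left(38 + 67 o\right)\right) = 2 o \left(38 + 68 o\right)$)
$Q = 18384$ ($Q = 17646 - -738 = 17646 + 738 = 18384$)
$Z{\left(-92 \right)} - Q = 4 \left(-92\right) \left(19 + 34 \left(-92\right)\right) - 18384 = 4 \left(-92\right) \left(19 - 3128\right) - 18384 = 4 \left(-92\right) \left(-3109\right) - 18384 = 1144112 - 18384 = 1125728$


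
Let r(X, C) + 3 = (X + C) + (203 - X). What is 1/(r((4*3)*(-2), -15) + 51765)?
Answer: 1/51950 ≈ 1.9249e-5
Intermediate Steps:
r(X, C) = 200 + C (r(X, C) = -3 + ((X + C) + (203 - X)) = -3 + ((C + X) + (203 - X)) = -3 + (203 + C) = 200 + C)
1/(r((4*3)*(-2), -15) + 51765) = 1/((200 - 15) + 51765) = 1/(185 + 51765) = 1/51950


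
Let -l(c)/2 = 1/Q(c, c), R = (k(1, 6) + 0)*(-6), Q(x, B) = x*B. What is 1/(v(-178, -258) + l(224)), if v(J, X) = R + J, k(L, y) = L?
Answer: -25088/4616193 ≈ -0.0054348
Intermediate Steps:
Q(x, B) = B*x
R = -6 (R = (1 + 0)*(-6) = 1*(-6) = -6)
l(c) = -2/c**2
v(J, X) = -6 + J
1/(v(-178, -258) + l(224)) = 1/((-6 - 178) - 2/224**2) = 1/(-184 - 2*1/50176) = 1/(-184 - 1/25088) = 1/(-4616193/25088) = -25088/4616193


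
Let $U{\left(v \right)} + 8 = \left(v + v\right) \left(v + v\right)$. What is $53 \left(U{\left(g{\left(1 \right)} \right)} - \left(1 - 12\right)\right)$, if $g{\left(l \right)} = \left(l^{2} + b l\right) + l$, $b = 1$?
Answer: $2067$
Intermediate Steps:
$g{\left(l \right)} = l^{2} + 2 l$ ($g{\left(l \right)} = \left(l^{2} + 1 l\right) + l = \left(l^{2} + l\right) + l = \left(l + l^{2}\right) + l = l^{2} + 2 l$)
$U{\left(v \right)} = -8 + 4 v^{2}$ ($U{\left(v \right)} = -8 + \left(v + v\right) \left(v + v\right) = -8 + 2 v 2 v = -8 + 4 v^{2}$)
$53 \left(U{\left(g{\left(1 \right)} \right)} - \left(1 - 12\right)\right) = 53 \left(\left(-8 + 4 \left(1 \left(2 + 1\right)\right)^{2}\right) - \left(1 - 12\right)\right) = 53 \left(\left(-8 + 4 \left(1 \cdot 3\right)^{2}\right) - \left(1 - 12\right)\right) = 53 \left(\left(-8 + 4 \cdot 3^{2}\right) - -11\right) = 53 \left(\left(-8 + 4 \cdot 9\right) + 11\right) = 53 \left(\left(-8 + 36\right) + 11\right) = 53 \left(28 + 11\right) = 53 \cdot 39 = 2067$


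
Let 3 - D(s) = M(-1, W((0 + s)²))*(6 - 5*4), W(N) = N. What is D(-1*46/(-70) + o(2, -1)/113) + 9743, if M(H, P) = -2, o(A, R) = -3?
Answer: 9718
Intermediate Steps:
D(s) = -25 (D(s) = 3 - (-2)*(6 - 5*4) = 3 - (-2)*(6 - 20) = 3 - (-2)*(-14) = 3 - 1*28 = 3 - 28 = -25)
D(-1*46/(-70) + o(2, -1)/113) + 9743 = -25 + 9743 = 9718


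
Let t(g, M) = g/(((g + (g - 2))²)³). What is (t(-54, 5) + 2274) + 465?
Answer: 2426152789499973/885780500000 ≈ 2739.0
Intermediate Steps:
t(g, M) = g/(-2 + 2*g)⁶ (t(g, M) = g/(((g + (-2 + g))²)³) = g/(((-2 + 2*g)²)³) = g/((-2 + 2*g)⁶) = g/(-2 + 2*g)⁶)
(t(-54, 5) + 2274) + 465 = ((1/64)*(-54)/(-1 - 54)⁶ + 2274) + 465 = ((1/64)*(-54)/(-55)⁶ + 2274) + 465 = ((1/64)*(-54)*(1/27680640625) + 2274) + 465 = (-27/885780500000 + 2274) + 465 = 2014264856999973/885780500000 + 465 = 2426152789499973/885780500000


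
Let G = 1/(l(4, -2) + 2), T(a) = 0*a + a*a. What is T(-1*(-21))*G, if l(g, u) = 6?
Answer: 441/8 ≈ 55.125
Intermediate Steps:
T(a) = a**2 (T(a) = 0 + a**2 = a**2)
G = 1/8 (G = 1/(6 + 2) = 1/8 ≈ 0.12500)
T(-1*(-21))*G = (-1*(-21))**2*(1/8) = 21**2*(1/8) = 441*(1/8) = 441/8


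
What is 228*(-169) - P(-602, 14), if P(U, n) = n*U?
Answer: -30104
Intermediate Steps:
P(U, n) = U*n
228*(-169) - P(-602, 14) = 228*(-169) - (-602)*14 = -38532 - 1*(-8428) = -38532 + 8428 = -30104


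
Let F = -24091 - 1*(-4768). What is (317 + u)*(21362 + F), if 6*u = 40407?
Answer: 28756017/2 ≈ 1.4378e+7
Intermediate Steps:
u = 13469/2 (u = (⅙)*40407 = 13469/2 ≈ 6734.5)
F = -19323 (F = -24091 + 4768 = -19323)
(317 + u)*(21362 + F) = (317 + 13469/2)*(21362 - 19323) = (14103/2)*2039 = 28756017/2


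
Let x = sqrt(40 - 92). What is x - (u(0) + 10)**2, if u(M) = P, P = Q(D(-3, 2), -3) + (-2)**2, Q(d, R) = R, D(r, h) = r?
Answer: -121 + 2*I*sqrt(13) ≈ -121.0 + 7.2111*I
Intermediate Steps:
x = 2*I*sqrt(13) (x = sqrt(-52) = 2*I*sqrt(13) ≈ 7.2111*I)
P = 1 (P = -3 + (-2)**2 = -3 + 4 = 1)
u(M) = 1
x - (u(0) + 10)**2 = 2*I*sqrt(13) - (1 + 10)**2 = 2*I*sqrt(13) - 1*11**2 = 2*I*sqrt(13) - 1*121 = 2*I*sqrt(13) - 121 = -121 + 2*I*sqrt(13)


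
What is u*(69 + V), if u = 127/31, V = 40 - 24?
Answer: 10795/31 ≈ 348.23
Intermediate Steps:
V = 16
u = 127/31 (u = 127*(1/31) = 127/31 ≈ 4.0968)
u*(69 + V) = 127*(69 + 16)/31 = (127/31)*85 = 10795/31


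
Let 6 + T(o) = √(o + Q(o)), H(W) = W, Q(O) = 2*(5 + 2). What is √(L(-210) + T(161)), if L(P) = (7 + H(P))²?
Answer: √(41203 + 5*√7) ≈ 203.02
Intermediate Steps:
Q(O) = 14 (Q(O) = 2*7 = 14)
L(P) = (7 + P)²
T(o) = -6 + √(14 + o) (T(o) = -6 + √(o + 14) = -6 + √(14 + o))
√(L(-210) + T(161)) = √((7 - 210)² + (-6 + √(14 + 161))) = √((-203)² + (-6 + √175)) = √(41209 + (-6 + 5*√7)) = √(41203 + 5*√7)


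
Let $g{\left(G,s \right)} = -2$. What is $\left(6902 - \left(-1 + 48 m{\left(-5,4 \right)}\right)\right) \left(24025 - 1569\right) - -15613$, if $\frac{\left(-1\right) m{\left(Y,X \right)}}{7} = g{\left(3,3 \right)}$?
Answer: $139938949$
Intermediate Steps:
$m{\left(Y,X \right)} = 14$ ($m{\left(Y,X \right)} = \left(-7\right) \left(-2\right) = 14$)
$\left(6902 - \left(-1 + 48 m{\left(-5,4 \right)}\right)\right) \left(24025 - 1569\right) - -15613 = \left(6902 - \left(672 + \frac{18}{-18}\right)\right) \left(24025 - 1569\right) - -15613 = \left(6902 - 671\right) 22456 + 15613 = 6231 \cdot 22456 + 15613 = 139923336 + 15613 = 139938949$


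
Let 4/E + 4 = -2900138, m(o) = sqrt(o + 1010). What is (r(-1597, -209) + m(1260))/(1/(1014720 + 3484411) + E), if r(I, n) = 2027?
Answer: -1889181197155161/1078313 - 932008484043*sqrt(2270)/1078313 ≈ -1.7932e+9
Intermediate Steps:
m(o) = sqrt(1010 + o)
E = -2/1450071 (E = 4/(-4 - 2900138) = 4/(-2900142) = 4*(-1/2900142) = -2/1450071 ≈ -1.3792e-6)
(r(-1597, -209) + m(1260))/(1/(1014720 + 3484411) + E) = (2027 + sqrt(1010 + 1260))/(1/(1014720 + 3484411) - 2/1450071) = (2027 + sqrt(2270))/(1/4499131 - 2/1450071) = (2027 + sqrt(2270))/(-1078313/932008484043) = (2027 + sqrt(2270))*(-932008484043/1078313) = -1889181197155161/1078313 - 932008484043*sqrt(2270)/1078313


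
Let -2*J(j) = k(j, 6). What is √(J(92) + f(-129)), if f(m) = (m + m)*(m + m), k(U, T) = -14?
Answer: √66571 ≈ 258.01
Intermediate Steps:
J(j) = 7 (J(j) = -½*(-14) = 7)
f(m) = 4*m² (f(m) = (2*m)*(2*m) = 4*m²)
√(J(92) + f(-129)) = √(7 + 4*(-129)²) = √(7 + 4*16641) = √(7 + 66564) = √66571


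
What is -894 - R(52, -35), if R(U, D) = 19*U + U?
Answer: -1934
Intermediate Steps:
R(U, D) = 20*U
-894 - R(52, -35) = -894 - 20*52 = -894 - 1*1040 = -894 - 1040 = -1934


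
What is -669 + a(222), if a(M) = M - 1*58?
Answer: -505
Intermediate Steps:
a(M) = -58 + M (a(M) = M - 58 = -58 + M)
-669 + a(222) = -669 + (-58 + 222) = -669 + 164 = -505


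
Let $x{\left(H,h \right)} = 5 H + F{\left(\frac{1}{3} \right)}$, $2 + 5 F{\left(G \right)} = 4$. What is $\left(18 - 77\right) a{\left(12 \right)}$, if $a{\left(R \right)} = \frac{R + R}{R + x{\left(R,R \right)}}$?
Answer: $- \frac{3540}{181} \approx -19.558$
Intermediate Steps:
$F{\left(G \right)} = \frac{2}{5}$ ($F{\left(G \right)} = - \frac{2}{5} + \frac{1}{5} \cdot 4 = - \frac{2}{5} + \frac{4}{5} = \frac{2}{5}$)
$x{\left(H,h \right)} = \frac{2}{5} + 5 H$ ($x{\left(H,h \right)} = 5 H + \frac{2}{5} = \frac{2}{5} + 5 H$)
$a{\left(R \right)} = \frac{2 R}{\frac{2}{5} + 6 R}$ ($a{\left(R \right)} = \frac{R + R}{R + \left(\frac{2}{5} + 5 R\right)} = \frac{2 R}{\frac{2}{5} + 6 R}$)
$\left(18 - 77\right) a{\left(12 \right)} = \left(18 - 77\right) 5 \cdot 12 \frac{1}{1 + 15 \cdot 12} = \left(18 - 77\right) 5 \cdot 12 \frac{1}{1 + 180} = - 59 \cdot 5 \cdot 12 \cdot \frac{1}{181} = \left(-59\right) \frac{60}{181} = - \frac{3540}{181}$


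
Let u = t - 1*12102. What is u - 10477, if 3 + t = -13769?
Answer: -36351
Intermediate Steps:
t = -13772 (t = -3 - 13769 = -13772)
u = -25874 (u = -13772 - 1*12102 = -13772 - 12102 = -25874)
u - 10477 = -25874 - 10477 = -36351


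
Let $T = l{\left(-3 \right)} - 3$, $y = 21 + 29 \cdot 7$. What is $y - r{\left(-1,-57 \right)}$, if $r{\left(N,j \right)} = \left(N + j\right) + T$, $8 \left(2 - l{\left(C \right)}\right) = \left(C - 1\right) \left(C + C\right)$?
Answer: $286$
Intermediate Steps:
$y = 224$ ($y = 21 + 203 = 224$)
$l{\left(C \right)} = 2 - \frac{C \left(-1 + C\right)}{4}$ ($l{\left(C \right)} = 2 - \frac{\left(C - 1\right) \left(C + C\right)}{8} = 2 - \frac{\left(-1 + C\right) 2 C}{8} = 2 - \frac{2 C \left(-1 + C\right)}{8} = 2 - \frac{C \left(-1 + C\right)}{4}$)
$T = -4$ ($T = \left(2 - \frac{\left(-3\right)^{2}}{4} + \frac{1}{4} \left(-3\right)\right) - 3 = \left(2 - \frac{9}{4} - \frac{3}{4}\right) - 3 = -1 - 3 = -4$)
$r{\left(N,j \right)} = -4 + N + j$ ($r{\left(N,j \right)} = \left(N + j\right) - 4 = -4 + N + j$)
$y - r{\left(-1,-57 \right)} = 224 - \left(-4 - 1 - 57\right) = 224 - -62 = 224 + 62 = 286$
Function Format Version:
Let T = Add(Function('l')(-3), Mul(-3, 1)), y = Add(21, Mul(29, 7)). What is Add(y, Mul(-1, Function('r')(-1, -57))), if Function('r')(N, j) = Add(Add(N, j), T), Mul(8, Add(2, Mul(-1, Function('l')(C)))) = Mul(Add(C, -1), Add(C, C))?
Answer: 286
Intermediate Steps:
y = 224 (y = Add(21, 203) = 224)
Function('l')(C) = Add(2, Mul(Rational(-1, 4), C, Add(-1, C))) (Function('l')(C) = Add(2, Mul(Rational(-1, 8), Mul(Add(C, -1), Add(C, C)))) = Add(2, Mul(Rational(-1, 8), Mul(Add(-1, C), Mul(2, C)))) = Add(2, Mul(Rational(-1, 8), Mul(2, C, Add(-1, C)))) = Add(2, Mul(Rational(-1, 4), C, Add(-1, C))))
T = -4 (T = Add(Add(2, Mul(Rational(-1, 4), Pow(-3, 2)), Mul(Rational(1, 4), -3)), Mul(-3, 1)) = Add(Add(2, Mul(Rational(-1, 4), 9), Rational(-3, 4)), -3) = Add(Add(2, Rational(-9, 4), Rational(-3, 4)), -3) = Add(-1, -3) = -4)
Function('r')(N, j) = Add(-4, N, j) (Function('r')(N, j) = Add(Add(N, j), -4) = Add(-4, N, j))
Add(y, Mul(-1, Function('r')(-1, -57))) = Add(224, Mul(-1, Add(-4, -1, -57))) = Add(224, Mul(-1, -62)) = Add(224, 62) = 286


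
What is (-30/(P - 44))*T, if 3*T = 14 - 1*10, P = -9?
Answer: 40/53 ≈ 0.75472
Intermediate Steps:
T = 4/3 (T = (14 - 1*10)/3 = (14 - 10)/3 = (⅓)*4 = 4/3 ≈ 1.3333)
(-30/(P - 44))*T = (-30/(-9 - 44))*(4/3) = (-30/(-53))*(4/3) = -1/53*(-30)*(4/3) = (30/53)*(4/3) = 40/53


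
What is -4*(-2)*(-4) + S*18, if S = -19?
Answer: -374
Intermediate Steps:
-4*(-2)*(-4) + S*18 = -4*(-2)*(-4) - 19*18 = 8*(-4) - 342 = -32 - 342 = -374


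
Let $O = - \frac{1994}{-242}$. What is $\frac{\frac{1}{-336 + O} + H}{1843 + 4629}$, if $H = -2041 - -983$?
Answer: $- \frac{41959343}{256673048} \approx -0.16347$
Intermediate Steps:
$H = -1058$ ($H = -2041 + 983 = -1058$)
$O = \frac{997}{121}$ ($O = \left(-1994\right) \left(- \frac{1}{242}\right) = \frac{997}{121} \approx 8.2397$)
$\frac{\frac{1}{-336 + O} + H}{1843 + 4629} = \frac{\frac{1}{-336 + \frac{997}{121}} - 1058}{1843 + 4629} = \frac{\frac{1}{- \frac{39659}{121}} - 1058}{6472} = \left(- \frac{121}{39659} - 1058\right) \frac{1}{6472} = \left(- \frac{41959343}{39659}\right) \frac{1}{6472} = - \frac{41959343}{256673048}$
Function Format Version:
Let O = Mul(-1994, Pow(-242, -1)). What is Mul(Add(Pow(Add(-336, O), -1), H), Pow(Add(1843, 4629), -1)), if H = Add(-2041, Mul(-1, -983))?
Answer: Rational(-41959343, 256673048) ≈ -0.16347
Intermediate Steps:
H = -1058 (H = Add(-2041, 983) = -1058)
O = Rational(997, 121) (O = Mul(-1994, Rational(-1, 242)) = Rational(997, 121) ≈ 8.2397)
Mul(Add(Pow(Add(-336, O), -1), H), Pow(Add(1843, 4629), -1)) = Mul(Add(Pow(Add(-336, Rational(997, 121)), -1), -1058), Pow(Add(1843, 4629), -1)) = Mul(Add(Pow(Rational(-39659, 121), -1), -1058), Pow(6472, -1)) = Mul(Add(Rational(-121, 39659), -1058), Rational(1, 6472)) = Mul(Rational(-41959343, 39659), Rational(1, 6472)) = Rational(-41959343, 256673048)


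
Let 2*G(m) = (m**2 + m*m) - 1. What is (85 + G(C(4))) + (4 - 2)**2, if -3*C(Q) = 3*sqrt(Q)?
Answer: 185/2 ≈ 92.500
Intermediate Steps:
C(Q) = -sqrt(Q)
G(m) = -1/2 + m**2 (G(m) = ((m**2 + m*m) - 1)/2 = ((m**2 + m**2) - 1)/2 = (2*m**2 - 1)/2 = (-1 + 2*m**2)/2 = -1/2 + m**2)
(85 + G(C(4))) + (4 - 2)**2 = (85 + (-1/2 + (-sqrt(4))**2)) + (4 - 2)**2 = (85 + (-1/2 + (-1*2)**2)) + 2**2 = (85 + (-1/2 + (-2)**2)) + 4 = (85 + (-1/2 + 4)) + 4 = (85 + 7/2) + 4 = 177/2 + 4 = 185/2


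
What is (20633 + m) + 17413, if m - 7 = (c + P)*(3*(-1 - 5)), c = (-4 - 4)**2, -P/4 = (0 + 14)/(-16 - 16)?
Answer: 73739/2 ≈ 36870.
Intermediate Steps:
P = 7/4 (P = -4*(0 + 14)/(-16 - 16) = -56/(-32) = -56*(-1)/32 = -4*(-7/16) = 7/4 ≈ 1.7500)
c = 64 (c = (-8)**2 = 64)
m = -2353/2 (m = 7 + (64 + 7/4)*(3*(-1 - 5)) = 7 + 263*(3*(-6))/4 = 7 + (263/4)*(-18) = 7 - 2367/2 = -2353/2 ≈ -1176.5)
(20633 + m) + 17413 = (20633 - 2353/2) + 17413 = 38913/2 + 17413 = 73739/2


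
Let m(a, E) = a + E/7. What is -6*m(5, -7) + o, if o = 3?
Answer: -21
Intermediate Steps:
m(a, E) = a + E/7 (m(a, E) = a + E*(1/7) = a + E/7)
-6*m(5, -7) + o = -6*(5 + (1/7)*(-7)) + 3 = -6*(5 - 1) + 3 = -6*4 + 3 = -24 + 3 = -21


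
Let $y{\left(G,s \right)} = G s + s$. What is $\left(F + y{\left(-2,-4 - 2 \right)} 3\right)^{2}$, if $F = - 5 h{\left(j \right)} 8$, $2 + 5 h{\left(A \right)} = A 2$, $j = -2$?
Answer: $4356$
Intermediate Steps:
$h{\left(A \right)} = - \frac{2}{5} + \frac{2 A}{5}$ ($h{\left(A \right)} = - \frac{2}{5} + \frac{A 2}{5} = - \frac{2}{5} + \frac{2 A}{5}$)
$y{\left(G,s \right)} = s + G s$
$F = 48$ ($F = - 5 \left(- \frac{2}{5} + \frac{2}{5} \left(-2\right)\right) 8 = - 5 \left(- \frac{2}{5} - \frac{4}{5}\right) 8 = \left(-5\right) \left(- \frac{6}{5}\right) 8 = 6 \cdot 8 = 48$)
$\left(F + y{\left(-2,-4 - 2 \right)} 3\right)^{2} = \left(48 + \left(-4 - 2\right) \left(1 - 2\right) 3\right)^{2} = \left(48 + \left(-6\right) \left(-1\right) 3\right)^{2} = \left(48 + 6 \cdot 3\right)^{2} = \left(48 + 18\right)^{2} = 66^{2} = 4356$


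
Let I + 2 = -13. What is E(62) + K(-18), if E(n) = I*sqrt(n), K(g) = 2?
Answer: 2 - 15*sqrt(62) ≈ -116.11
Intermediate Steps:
I = -15 (I = -2 - 13 = -15)
E(n) = -15*sqrt(n)
E(62) + K(-18) = -15*sqrt(62) + 2 = 2 - 15*sqrt(62)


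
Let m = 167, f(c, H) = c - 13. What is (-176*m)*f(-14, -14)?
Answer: 793584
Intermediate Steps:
f(c, H) = -13 + c
(-176*m)*f(-14, -14) = (-176*167)*(-13 - 14) = -29392*(-27) = 793584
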